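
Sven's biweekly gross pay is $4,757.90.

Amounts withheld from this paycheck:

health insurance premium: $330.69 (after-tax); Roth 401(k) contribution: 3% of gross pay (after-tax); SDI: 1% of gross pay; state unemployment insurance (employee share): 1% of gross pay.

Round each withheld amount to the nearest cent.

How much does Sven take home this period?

$4,189.31

State unemployment insurance (employee share): $4,757.90 × 0.01 = $47.58
SDI: $4,757.90 × 0.01 = $47.58
Health insurance premium: $330.69
Roth 401(k) contribution: $4,757.90 × 0.03 = $142.74
Total deductions = $47.58 + $47.58 + $330.69 + $142.74 = $568.59
Net pay = $4,757.90 − $568.59 = $4,189.31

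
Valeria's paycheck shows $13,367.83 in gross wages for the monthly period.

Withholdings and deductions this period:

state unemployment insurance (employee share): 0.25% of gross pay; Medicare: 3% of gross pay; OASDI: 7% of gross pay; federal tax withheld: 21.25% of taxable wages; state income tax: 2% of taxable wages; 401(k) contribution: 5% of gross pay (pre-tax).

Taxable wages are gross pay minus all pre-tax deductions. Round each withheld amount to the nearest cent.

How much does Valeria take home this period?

401(k) contribution: $13,367.83 × 0.05 = $668.39
Taxable wages = $13,367.83 − $668.39 = $12,699.44
State income tax: $12,699.44 × 0.02 = $253.99
Federal tax withheld: $12,699.44 × 0.2125 = $2,698.63
OASDI: $13,367.83 × 0.07 = $935.75
Medicare: $13,367.83 × 0.03 = $401.03
State unemployment insurance (employee share): $13,367.83 × 0.0025 = $33.42
Total deductions = $668.39 + $253.99 + $2,698.63 + $935.75 + $401.03 + $33.42 = $4,991.21
Net pay = $13,367.83 − $4,991.21 = $8,376.62

$8,376.62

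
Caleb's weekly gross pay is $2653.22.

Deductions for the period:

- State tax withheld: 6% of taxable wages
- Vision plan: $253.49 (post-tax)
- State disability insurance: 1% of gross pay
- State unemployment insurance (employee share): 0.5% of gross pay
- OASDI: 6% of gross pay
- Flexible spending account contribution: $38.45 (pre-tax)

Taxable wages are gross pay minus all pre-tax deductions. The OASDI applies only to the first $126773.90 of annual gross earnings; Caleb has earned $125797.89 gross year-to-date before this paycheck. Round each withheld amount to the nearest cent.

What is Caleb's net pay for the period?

$2106.03

Flexible spending account contribution: $38.45
Taxable wages = $2653.22 − $38.45 = $2614.77
State tax withheld: $2614.77 × 0.06 = $156.89
State disability insurance: $2653.22 × 0.01 = $26.53
State unemployment insurance (employee share): $2653.22 × 0.005 = $13.27
OASDI: only $126773.90 − $125797.89 = $976.01 of this check is subject → $976.01 × 0.06 = $58.56
Vision plan: $253.49
Total deductions = $38.45 + $156.89 + $26.53 + $13.27 + $58.56 + $253.49 = $547.19
Net pay = $2653.22 − $547.19 = $2106.03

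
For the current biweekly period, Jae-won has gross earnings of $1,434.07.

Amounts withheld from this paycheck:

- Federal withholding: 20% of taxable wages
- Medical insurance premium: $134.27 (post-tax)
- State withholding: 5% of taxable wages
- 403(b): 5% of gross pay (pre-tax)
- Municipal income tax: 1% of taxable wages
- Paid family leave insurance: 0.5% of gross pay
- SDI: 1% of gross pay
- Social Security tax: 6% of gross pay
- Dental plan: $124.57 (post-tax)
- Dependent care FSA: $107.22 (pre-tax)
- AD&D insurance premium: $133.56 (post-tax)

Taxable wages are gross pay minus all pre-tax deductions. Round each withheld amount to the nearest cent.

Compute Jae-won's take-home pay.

Dependent care FSA: $107.22
403(b): $1,434.07 × 0.05 = $71.70
Pre-tax total = $107.22 + $71.70 = $178.92
Taxable wages = $1,434.07 − $178.92 = $1,255.15
State withholding: $1,255.15 × 0.05 = $62.76
Municipal income tax: $1,255.15 × 0.01 = $12.55
Federal withholding: $1,255.15 × 0.2 = $251.03
SDI: $1,434.07 × 0.01 = $14.34
Social Security tax: $1,434.07 × 0.06 = $86.04
Paid family leave insurance: $1,434.07 × 0.005 = $7.17
Dental plan: $124.57
AD&D insurance premium: $133.56
Medical insurance premium: $134.27
Total deductions = $107.22 + $71.70 + $62.76 + $12.55 + $251.03 + $14.34 + $86.04 + $7.17 + $124.57 + $133.56 + $134.27 = $1,005.21
Net pay = $1,434.07 − $1,005.21 = $428.86

$428.86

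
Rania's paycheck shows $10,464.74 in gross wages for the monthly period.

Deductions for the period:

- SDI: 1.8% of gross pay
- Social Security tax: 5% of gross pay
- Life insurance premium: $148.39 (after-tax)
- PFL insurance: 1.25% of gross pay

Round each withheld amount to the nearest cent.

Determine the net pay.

$9,473.93

SDI: $10,464.74 × 0.018 = $188.37
PFL insurance: $10,464.74 × 0.0125 = $130.81
Social Security tax: $10,464.74 × 0.05 = $523.24
Life insurance premium: $148.39
Total deductions = $188.37 + $130.81 + $523.24 + $148.39 = $990.81
Net pay = $10,464.74 − $990.81 = $9,473.93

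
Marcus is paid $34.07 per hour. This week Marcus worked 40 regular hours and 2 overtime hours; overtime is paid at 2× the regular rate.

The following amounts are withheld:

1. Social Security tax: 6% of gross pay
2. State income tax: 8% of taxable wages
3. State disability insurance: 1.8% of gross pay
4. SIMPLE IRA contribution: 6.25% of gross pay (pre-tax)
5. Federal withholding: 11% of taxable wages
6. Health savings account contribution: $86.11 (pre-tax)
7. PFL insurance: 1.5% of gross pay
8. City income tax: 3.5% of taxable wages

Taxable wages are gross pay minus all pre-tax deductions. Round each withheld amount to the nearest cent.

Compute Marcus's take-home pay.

Regular pay: 40 × $34.07 = $1,362.80
Overtime pay: 2 × $34.07 × 2 = $136.28
Gross pay = $1,362.80 + $136.28 = $1,499.08
SIMPLE IRA contribution: $1,499.08 × 0.0625 = $93.69
Health savings account contribution: $86.11
Pre-tax total = $93.69 + $86.11 = $179.80
Taxable wages = $1,499.08 − $179.80 = $1,319.28
State income tax: $1,319.28 × 0.08 = $105.54
Federal withholding: $1,319.28 × 0.11 = $145.12
City income tax: $1,319.28 × 0.035 = $46.17
State disability insurance: $1,499.08 × 0.018 = $26.98
Social Security tax: $1,499.08 × 0.06 = $89.94
PFL insurance: $1,499.08 × 0.015 = $22.49
Total deductions = $93.69 + $86.11 + $105.54 + $145.12 + $46.17 + $26.98 + $89.94 + $22.49 = $616.04
Net pay = $1,499.08 − $616.04 = $883.04

$883.04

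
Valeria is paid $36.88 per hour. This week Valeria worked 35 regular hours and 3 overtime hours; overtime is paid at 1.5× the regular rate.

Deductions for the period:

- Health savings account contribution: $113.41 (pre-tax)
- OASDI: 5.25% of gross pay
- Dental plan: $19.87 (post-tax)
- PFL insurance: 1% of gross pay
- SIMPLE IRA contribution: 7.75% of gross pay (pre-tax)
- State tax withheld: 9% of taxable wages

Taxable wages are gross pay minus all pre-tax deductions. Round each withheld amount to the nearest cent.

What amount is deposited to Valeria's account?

Regular pay: 35 × $36.88 = $1,290.80
Overtime pay: 3 × $36.88 × 1.5 = $165.96
Gross pay = $1,290.80 + $165.96 = $1,456.76
Health savings account contribution: $113.41
SIMPLE IRA contribution: $1,456.76 × 0.0775 = $112.90
Pre-tax total = $113.41 + $112.90 = $226.31
Taxable wages = $1,456.76 − $226.31 = $1,230.45
State tax withheld: $1,230.45 × 0.09 = $110.74
OASDI: $1,456.76 × 0.0525 = $76.48
PFL insurance: $1,456.76 × 0.01 = $14.57
Dental plan: $19.87
Total deductions = $113.41 + $112.90 + $110.74 + $76.48 + $14.57 + $19.87 = $447.97
Net pay = $1,456.76 − $447.97 = $1,008.79

$1,008.79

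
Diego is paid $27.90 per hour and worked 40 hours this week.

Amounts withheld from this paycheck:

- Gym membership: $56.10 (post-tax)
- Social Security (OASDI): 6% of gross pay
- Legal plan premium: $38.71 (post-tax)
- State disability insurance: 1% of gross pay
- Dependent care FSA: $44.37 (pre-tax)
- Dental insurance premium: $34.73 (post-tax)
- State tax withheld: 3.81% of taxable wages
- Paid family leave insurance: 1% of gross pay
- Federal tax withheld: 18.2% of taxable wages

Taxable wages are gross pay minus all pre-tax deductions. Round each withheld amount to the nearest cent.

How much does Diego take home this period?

Gross pay: 40 × $27.90 = $1116.00
Dependent care FSA: $44.37
Taxable wages = $1116.00 − $44.37 = $1071.63
Federal tax withheld: $1071.63 × 0.182 = $195.04
State tax withheld: $1071.63 × 0.0381 = $40.83
State disability insurance: $1116.00 × 0.01 = $11.16
Social Security (OASDI): $1116.00 × 0.06 = $66.96
Paid family leave insurance: $1116.00 × 0.01 = $11.16
Gym membership: $56.10
Dental insurance premium: $34.73
Legal plan premium: $38.71
Total deductions = $44.37 + $195.04 + $40.83 + $11.16 + $66.96 + $11.16 + $56.10 + $34.73 + $38.71 = $499.06
Net pay = $1116.00 − $499.06 = $616.94

$616.94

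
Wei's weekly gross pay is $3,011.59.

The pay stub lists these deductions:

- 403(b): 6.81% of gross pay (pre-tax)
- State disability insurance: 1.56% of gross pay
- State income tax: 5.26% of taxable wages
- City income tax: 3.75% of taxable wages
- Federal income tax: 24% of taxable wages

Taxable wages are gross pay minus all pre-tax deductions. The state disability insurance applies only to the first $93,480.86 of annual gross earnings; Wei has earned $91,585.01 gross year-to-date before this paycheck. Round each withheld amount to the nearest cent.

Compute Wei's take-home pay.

403(b): $3,011.59 × 0.0681 = $205.09
Taxable wages = $3,011.59 − $205.09 = $2,806.50
Federal income tax: $2,806.50 × 0.24 = $673.56
City income tax: $2,806.50 × 0.0375 = $105.24
State income tax: $2,806.50 × 0.0526 = $147.62
State disability insurance: only $93,480.86 − $91,585.01 = $1,895.85 of this check is subject → $1,895.85 × 0.0156 = $29.58
Total deductions = $205.09 + $673.56 + $105.24 + $147.62 + $29.58 = $1,161.09
Net pay = $3,011.59 − $1,161.09 = $1,850.50

$1,850.50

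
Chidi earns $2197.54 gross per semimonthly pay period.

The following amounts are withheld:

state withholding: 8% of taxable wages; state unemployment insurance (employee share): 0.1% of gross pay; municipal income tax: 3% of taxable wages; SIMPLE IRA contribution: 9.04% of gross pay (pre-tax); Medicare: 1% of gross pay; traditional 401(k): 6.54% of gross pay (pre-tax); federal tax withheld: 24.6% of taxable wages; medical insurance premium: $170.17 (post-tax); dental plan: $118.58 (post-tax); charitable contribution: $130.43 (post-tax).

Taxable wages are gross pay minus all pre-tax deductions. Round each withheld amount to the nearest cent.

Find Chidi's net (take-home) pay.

Traditional 401(k): $2197.54 × 0.0654 = $143.72
SIMPLE IRA contribution: $2197.54 × 0.0904 = $198.66
Pre-tax total = $143.72 + $198.66 = $342.38
Taxable wages = $2197.54 − $342.38 = $1855.16
Federal tax withheld: $1855.16 × 0.246 = $456.37
State withholding: $1855.16 × 0.08 = $148.41
Municipal income tax: $1855.16 × 0.03 = $55.65
State unemployment insurance (employee share): $2197.54 × 0.001 = $2.20
Medicare: $2197.54 × 0.01 = $21.98
Dental plan: $118.58
Charitable contribution: $130.43
Medical insurance premium: $170.17
Total deductions = $143.72 + $198.66 + $456.37 + $148.41 + $55.65 + $2.20 + $21.98 + $118.58 + $130.43 + $170.17 = $1446.17
Net pay = $2197.54 − $1446.17 = $751.37

$751.37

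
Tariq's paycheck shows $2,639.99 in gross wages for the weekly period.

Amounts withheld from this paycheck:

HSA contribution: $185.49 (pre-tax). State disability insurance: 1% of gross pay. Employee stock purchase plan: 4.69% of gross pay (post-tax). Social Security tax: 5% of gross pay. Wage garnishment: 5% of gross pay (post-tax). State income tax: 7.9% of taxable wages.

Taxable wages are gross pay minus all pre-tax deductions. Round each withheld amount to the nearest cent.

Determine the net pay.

HSA contribution: $185.49
Taxable wages = $2,639.99 − $185.49 = $2,454.50
State income tax: $2,454.50 × 0.079 = $193.91
State disability insurance: $2,639.99 × 0.01 = $26.40
Social Security tax: $2,639.99 × 0.05 = $132.00
Employee stock purchase plan: $2,639.99 × 0.0469 = $123.82
Wage garnishment: $2,639.99 × 0.05 = $132.00
Total deductions = $185.49 + $193.91 + $26.40 + $132.00 + $123.82 + $132.00 = $793.62
Net pay = $2,639.99 − $793.62 = $1,846.37

$1,846.37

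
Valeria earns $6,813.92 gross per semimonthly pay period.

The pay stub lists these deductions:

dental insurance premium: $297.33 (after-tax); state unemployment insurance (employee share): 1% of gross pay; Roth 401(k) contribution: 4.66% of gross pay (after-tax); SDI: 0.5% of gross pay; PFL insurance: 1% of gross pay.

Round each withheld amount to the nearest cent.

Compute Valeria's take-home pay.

$6,028.71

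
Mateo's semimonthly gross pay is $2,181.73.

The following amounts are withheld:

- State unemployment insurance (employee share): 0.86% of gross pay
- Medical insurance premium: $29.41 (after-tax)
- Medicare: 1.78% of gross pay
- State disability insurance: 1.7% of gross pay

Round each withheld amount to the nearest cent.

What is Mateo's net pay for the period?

State unemployment insurance (employee share): $2,181.73 × 0.0086 = $18.76
State disability insurance: $2,181.73 × 0.017 = $37.09
Medicare: $2,181.73 × 0.0178 = $38.83
Medical insurance premium: $29.41
Total deductions = $18.76 + $37.09 + $38.83 + $29.41 = $124.09
Net pay = $2,181.73 − $124.09 = $2,057.64

$2,057.64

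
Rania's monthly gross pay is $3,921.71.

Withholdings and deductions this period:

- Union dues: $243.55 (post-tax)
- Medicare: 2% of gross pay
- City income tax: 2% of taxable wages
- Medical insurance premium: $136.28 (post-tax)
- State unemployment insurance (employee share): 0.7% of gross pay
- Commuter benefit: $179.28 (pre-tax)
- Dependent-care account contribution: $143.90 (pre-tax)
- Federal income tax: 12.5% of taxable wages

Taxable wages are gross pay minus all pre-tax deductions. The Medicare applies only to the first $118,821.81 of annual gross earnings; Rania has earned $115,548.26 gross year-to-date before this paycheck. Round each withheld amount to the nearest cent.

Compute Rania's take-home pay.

$2,603.99

Dependent-care account contribution: $143.90
Commuter benefit: $179.28
Pre-tax total = $143.90 + $179.28 = $323.18
Taxable wages = $3,921.71 − $323.18 = $3,598.53
City income tax: $3,598.53 × 0.02 = $71.97
Federal income tax: $3,598.53 × 0.125 = $449.82
State unemployment insurance (employee share): $3,921.71 × 0.007 = $27.45
Medicare: only $118,821.81 − $115,548.26 = $3,273.55 of this check is subject → $3,273.55 × 0.02 = $65.47
Union dues: $243.55
Medical insurance premium: $136.28
Total deductions = $143.90 + $179.28 + $71.97 + $449.82 + $27.45 + $65.47 + $243.55 + $136.28 = $1,317.72
Net pay = $3,921.71 − $1,317.72 = $2,603.99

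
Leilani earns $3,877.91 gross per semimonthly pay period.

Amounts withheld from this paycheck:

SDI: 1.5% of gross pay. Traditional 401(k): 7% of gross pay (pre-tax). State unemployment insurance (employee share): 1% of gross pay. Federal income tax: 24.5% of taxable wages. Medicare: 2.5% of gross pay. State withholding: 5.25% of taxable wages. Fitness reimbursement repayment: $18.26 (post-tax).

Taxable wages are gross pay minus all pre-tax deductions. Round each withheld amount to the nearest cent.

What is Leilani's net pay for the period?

$2,321.38

Traditional 401(k): $3,877.91 × 0.07 = $271.45
Taxable wages = $3,877.91 − $271.45 = $3,606.46
State withholding: $3,606.46 × 0.0525 = $189.34
Federal income tax: $3,606.46 × 0.245 = $883.58
SDI: $3,877.91 × 0.015 = $58.17
State unemployment insurance (employee share): $3,877.91 × 0.01 = $38.78
Medicare: $3,877.91 × 0.025 = $96.95
Fitness reimbursement repayment: $18.26
Total deductions = $271.45 + $189.34 + $883.58 + $58.17 + $38.78 + $96.95 + $18.26 = $1,556.53
Net pay = $3,877.91 − $1,556.53 = $2,321.38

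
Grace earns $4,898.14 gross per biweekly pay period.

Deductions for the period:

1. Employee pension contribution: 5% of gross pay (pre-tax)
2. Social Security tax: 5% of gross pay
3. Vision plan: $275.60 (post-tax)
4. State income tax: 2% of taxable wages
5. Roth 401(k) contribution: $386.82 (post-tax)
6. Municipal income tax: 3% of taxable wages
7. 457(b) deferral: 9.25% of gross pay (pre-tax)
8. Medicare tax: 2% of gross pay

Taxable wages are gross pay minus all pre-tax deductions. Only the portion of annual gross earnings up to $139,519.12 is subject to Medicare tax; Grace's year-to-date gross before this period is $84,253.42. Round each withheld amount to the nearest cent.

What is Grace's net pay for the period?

457(b) deferral: $4,898.14 × 0.0925 = $453.08
Employee pension contribution: $4,898.14 × 0.05 = $244.91
Pre-tax total = $453.08 + $244.91 = $697.99
Taxable wages = $4,898.14 − $697.99 = $4,200.15
Municipal income tax: $4,200.15 × 0.03 = $126.00
State income tax: $4,200.15 × 0.02 = $84.00
Social Security tax: $4,898.14 × 0.05 = $244.91
Medicare tax: cap not yet reached, full $4,898.14 is subject → $4,898.14 × 0.02 = $97.96
Vision plan: $275.60
Roth 401(k) contribution: $386.82
Total deductions = $453.08 + $244.91 + $126.00 + $84.00 + $244.91 + $97.96 + $275.60 + $386.82 = $1,913.28
Net pay = $4,898.14 − $1,913.28 = $2,984.86

$2,984.86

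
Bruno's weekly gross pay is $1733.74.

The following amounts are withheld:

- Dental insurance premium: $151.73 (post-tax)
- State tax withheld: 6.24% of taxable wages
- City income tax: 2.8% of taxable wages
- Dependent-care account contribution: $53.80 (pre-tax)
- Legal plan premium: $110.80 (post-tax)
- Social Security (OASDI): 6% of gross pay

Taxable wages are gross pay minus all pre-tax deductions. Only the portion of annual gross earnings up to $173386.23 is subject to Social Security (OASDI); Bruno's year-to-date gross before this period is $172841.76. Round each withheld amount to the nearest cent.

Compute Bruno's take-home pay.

Dependent-care account contribution: $53.80
Taxable wages = $1733.74 − $53.80 = $1679.94
City income tax: $1679.94 × 0.028 = $47.04
State tax withheld: $1679.94 × 0.0624 = $104.83
Social Security (OASDI): only $173386.23 − $172841.76 = $544.47 of this check is subject → $544.47 × 0.06 = $32.67
Dental insurance premium: $151.73
Legal plan premium: $110.80
Total deductions = $53.80 + $47.04 + $104.83 + $32.67 + $151.73 + $110.80 = $500.87
Net pay = $1733.74 − $500.87 = $1232.87

$1232.87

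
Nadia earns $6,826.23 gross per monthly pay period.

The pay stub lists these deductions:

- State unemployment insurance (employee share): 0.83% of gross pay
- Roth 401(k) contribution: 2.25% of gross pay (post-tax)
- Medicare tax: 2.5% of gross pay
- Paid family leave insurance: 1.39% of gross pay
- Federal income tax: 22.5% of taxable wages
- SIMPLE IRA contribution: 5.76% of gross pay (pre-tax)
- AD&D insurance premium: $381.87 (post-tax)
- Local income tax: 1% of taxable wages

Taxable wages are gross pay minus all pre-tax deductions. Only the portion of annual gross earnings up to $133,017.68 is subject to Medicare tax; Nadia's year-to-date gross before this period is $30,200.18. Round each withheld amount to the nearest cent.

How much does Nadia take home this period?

SIMPLE IRA contribution: $6,826.23 × 0.0576 = $393.19
Taxable wages = $6,826.23 − $393.19 = $6,433.04
Local income tax: $6,433.04 × 0.01 = $64.33
Federal income tax: $6,433.04 × 0.225 = $1,447.43
Paid family leave insurance: $6,826.23 × 0.0139 = $94.88
Medicare tax: cap not yet reached, full $6,826.23 is subject → $6,826.23 × 0.025 = $170.66
State unemployment insurance (employee share): $6,826.23 × 0.0083 = $56.66
AD&D insurance premium: $381.87
Roth 401(k) contribution: $6,826.23 × 0.0225 = $153.59
Total deductions = $393.19 + $64.33 + $1,447.43 + $94.88 + $170.66 + $56.66 + $381.87 + $153.59 = $2,762.61
Net pay = $6,826.23 − $2,762.61 = $4,063.62

$4,063.62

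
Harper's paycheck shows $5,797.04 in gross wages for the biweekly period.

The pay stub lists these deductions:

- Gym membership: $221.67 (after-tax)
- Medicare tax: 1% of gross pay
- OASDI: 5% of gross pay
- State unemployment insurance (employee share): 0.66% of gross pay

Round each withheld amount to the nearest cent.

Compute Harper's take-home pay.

$5,189.29

OASDI: $5,797.04 × 0.05 = $289.85
Medicare tax: $5,797.04 × 0.01 = $57.97
State unemployment insurance (employee share): $5,797.04 × 0.0066 = $38.26
Gym membership: $221.67
Total deductions = $289.85 + $57.97 + $38.26 + $221.67 = $607.75
Net pay = $5,797.04 − $607.75 = $5,189.29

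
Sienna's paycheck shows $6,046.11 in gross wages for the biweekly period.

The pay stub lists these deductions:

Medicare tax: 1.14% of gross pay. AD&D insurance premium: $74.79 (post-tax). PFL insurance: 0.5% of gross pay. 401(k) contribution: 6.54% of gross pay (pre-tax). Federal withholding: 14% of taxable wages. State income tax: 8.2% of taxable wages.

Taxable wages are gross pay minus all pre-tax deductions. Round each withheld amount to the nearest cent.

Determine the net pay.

401(k) contribution: $6,046.11 × 0.0654 = $395.42
Taxable wages = $6,046.11 − $395.42 = $5,650.69
Federal withholding: $5,650.69 × 0.14 = $791.10
State income tax: $5,650.69 × 0.082 = $463.36
PFL insurance: $6,046.11 × 0.005 = $30.23
Medicare tax: $6,046.11 × 0.0114 = $68.93
AD&D insurance premium: $74.79
Total deductions = $395.42 + $791.10 + $463.36 + $30.23 + $68.93 + $74.79 = $1,823.83
Net pay = $6,046.11 − $1,823.83 = $4,222.28

$4,222.28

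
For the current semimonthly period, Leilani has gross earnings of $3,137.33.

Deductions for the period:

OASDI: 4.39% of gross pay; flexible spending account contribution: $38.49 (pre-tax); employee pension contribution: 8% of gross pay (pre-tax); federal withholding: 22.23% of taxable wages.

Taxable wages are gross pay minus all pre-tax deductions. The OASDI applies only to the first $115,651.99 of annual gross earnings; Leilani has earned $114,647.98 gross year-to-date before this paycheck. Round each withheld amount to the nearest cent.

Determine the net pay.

$2,170.69

Flexible spending account contribution: $38.49
Employee pension contribution: $3,137.33 × 0.08 = $250.99
Pre-tax total = $38.49 + $250.99 = $289.48
Taxable wages = $3,137.33 − $289.48 = $2,847.85
Federal withholding: $2,847.85 × 0.2223 = $633.08
OASDI: only $115,651.99 − $114,647.98 = $1,004.01 of this check is subject → $1,004.01 × 0.0439 = $44.08
Total deductions = $38.49 + $250.99 + $633.08 + $44.08 = $966.64
Net pay = $3,137.33 − $966.64 = $2,170.69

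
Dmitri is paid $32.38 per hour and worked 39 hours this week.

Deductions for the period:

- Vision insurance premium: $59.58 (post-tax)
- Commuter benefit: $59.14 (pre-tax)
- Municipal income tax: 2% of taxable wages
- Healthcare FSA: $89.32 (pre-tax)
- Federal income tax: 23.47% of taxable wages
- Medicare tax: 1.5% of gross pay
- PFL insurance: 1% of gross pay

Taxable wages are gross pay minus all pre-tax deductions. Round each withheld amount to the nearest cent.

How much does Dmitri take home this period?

$739.38

Gross pay: 39 × $32.38 = $1,262.82
Commuter benefit: $59.14
Healthcare FSA: $89.32
Pre-tax total = $59.14 + $89.32 = $148.46
Taxable wages = $1,262.82 − $148.46 = $1,114.36
Federal income tax: $1,114.36 × 0.2347 = $261.54
Municipal income tax: $1,114.36 × 0.02 = $22.29
PFL insurance: $1,262.82 × 0.01 = $12.63
Medicare tax: $1,262.82 × 0.015 = $18.94
Vision insurance premium: $59.58
Total deductions = $59.14 + $89.32 + $261.54 + $22.29 + $12.63 + $18.94 + $59.58 = $523.44
Net pay = $1,262.82 − $523.44 = $739.38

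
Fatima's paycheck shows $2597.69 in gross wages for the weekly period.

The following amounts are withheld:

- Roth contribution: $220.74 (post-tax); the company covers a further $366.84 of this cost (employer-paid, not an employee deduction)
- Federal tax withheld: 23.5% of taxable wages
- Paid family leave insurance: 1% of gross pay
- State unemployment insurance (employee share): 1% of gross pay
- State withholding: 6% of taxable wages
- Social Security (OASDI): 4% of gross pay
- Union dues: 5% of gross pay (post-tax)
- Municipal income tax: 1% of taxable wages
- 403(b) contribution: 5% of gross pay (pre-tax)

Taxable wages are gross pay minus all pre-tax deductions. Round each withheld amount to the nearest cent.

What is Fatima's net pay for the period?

403(b) contribution: $2597.69 × 0.05 = $129.88
Taxable wages = $2597.69 − $129.88 = $2467.81
Federal tax withheld: $2467.81 × 0.235 = $579.94
Municipal income tax: $2467.81 × 0.01 = $24.68
State withholding: $2467.81 × 0.06 = $148.07
Social Security (OASDI): $2597.69 × 0.04 = $103.91
Paid family leave insurance: $2597.69 × 0.01 = $25.98
State unemployment insurance (employee share): $2597.69 × 0.01 = $25.98
Roth contribution: $220.74
Union dues: $2597.69 × 0.05 = $129.88
(Employer's $366.84 toward Roth contribution is not withheld from the employee.)
Total deductions = $129.88 + $579.94 + $24.68 + $148.07 + $103.91 + $25.98 + $25.98 + $220.74 + $129.88 = $1389.06
Net pay = $2597.69 − $1389.06 = $1208.63

$1208.63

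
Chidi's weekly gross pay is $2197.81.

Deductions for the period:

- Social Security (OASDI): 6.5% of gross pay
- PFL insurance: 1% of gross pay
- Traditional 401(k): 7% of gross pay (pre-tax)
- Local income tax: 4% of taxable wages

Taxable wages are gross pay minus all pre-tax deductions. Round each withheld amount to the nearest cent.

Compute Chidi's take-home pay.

Traditional 401(k): $2197.81 × 0.07 = $153.85
Taxable wages = $2197.81 − $153.85 = $2043.96
Local income tax: $2043.96 × 0.04 = $81.76
Social Security (OASDI): $2197.81 × 0.065 = $142.86
PFL insurance: $2197.81 × 0.01 = $21.98
Total deductions = $153.85 + $81.76 + $142.86 + $21.98 = $400.45
Net pay = $2197.81 − $400.45 = $1797.36

$1797.36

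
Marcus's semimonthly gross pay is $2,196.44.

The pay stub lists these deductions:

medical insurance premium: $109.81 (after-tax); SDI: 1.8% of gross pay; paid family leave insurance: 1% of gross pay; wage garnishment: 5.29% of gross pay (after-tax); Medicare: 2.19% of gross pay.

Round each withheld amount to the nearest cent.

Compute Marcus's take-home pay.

Medicare: $2,196.44 × 0.0219 = $48.10
SDI: $2,196.44 × 0.018 = $39.54
Paid family leave insurance: $2,196.44 × 0.01 = $21.96
Medical insurance premium: $109.81
Wage garnishment: $2,196.44 × 0.0529 = $116.19
Total deductions = $48.10 + $39.54 + $21.96 + $109.81 + $116.19 = $335.60
Net pay = $2,196.44 − $335.60 = $1,860.84

$1,860.84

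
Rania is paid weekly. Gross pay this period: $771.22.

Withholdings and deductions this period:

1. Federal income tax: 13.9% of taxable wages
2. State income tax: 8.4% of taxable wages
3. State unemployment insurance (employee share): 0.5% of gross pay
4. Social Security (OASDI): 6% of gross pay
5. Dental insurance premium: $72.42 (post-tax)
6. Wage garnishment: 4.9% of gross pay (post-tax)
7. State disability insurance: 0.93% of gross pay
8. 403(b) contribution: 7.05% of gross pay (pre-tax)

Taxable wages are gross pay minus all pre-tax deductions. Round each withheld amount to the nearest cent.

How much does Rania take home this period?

$389.48

403(b) contribution: $771.22 × 0.0705 = $54.37
Taxable wages = $771.22 − $54.37 = $716.85
Federal income tax: $716.85 × 0.139 = $99.64
State income tax: $716.85 × 0.084 = $60.22
Social Security (OASDI): $771.22 × 0.06 = $46.27
State disability insurance: $771.22 × 0.0093 = $7.17
State unemployment insurance (employee share): $771.22 × 0.005 = $3.86
Wage garnishment: $771.22 × 0.049 = $37.79
Dental insurance premium: $72.42
Total deductions = $54.37 + $99.64 + $60.22 + $46.27 + $7.17 + $3.86 + $37.79 + $72.42 = $381.74
Net pay = $771.22 − $381.74 = $389.48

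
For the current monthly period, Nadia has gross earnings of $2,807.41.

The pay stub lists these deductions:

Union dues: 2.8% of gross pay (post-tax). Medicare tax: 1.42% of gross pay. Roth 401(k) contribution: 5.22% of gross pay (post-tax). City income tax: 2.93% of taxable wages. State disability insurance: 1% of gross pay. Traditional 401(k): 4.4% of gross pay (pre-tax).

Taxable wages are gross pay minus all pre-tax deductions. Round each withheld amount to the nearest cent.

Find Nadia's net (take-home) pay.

Traditional 401(k): $2,807.41 × 0.044 = $123.53
Taxable wages = $2,807.41 − $123.53 = $2,683.88
City income tax: $2,683.88 × 0.0293 = $78.64
Medicare tax: $2,807.41 × 0.0142 = $39.87
State disability insurance: $2,807.41 × 0.01 = $28.07
Roth 401(k) contribution: $2,807.41 × 0.0522 = $146.55
Union dues: $2,807.41 × 0.028 = $78.61
Total deductions = $123.53 + $78.64 + $39.87 + $28.07 + $146.55 + $78.61 = $495.27
Net pay = $2,807.41 − $495.27 = $2,312.14

$2,312.14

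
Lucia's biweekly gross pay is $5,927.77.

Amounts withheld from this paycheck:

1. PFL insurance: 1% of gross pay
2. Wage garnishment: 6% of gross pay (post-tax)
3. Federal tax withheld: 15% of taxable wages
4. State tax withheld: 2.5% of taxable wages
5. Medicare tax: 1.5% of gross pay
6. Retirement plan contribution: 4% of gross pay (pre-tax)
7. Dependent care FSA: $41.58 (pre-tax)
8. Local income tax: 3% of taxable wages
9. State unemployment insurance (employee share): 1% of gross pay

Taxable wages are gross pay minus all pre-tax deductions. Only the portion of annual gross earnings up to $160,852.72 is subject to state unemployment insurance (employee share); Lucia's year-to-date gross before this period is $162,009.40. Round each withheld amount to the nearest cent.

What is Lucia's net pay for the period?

$3,987.15

Retirement plan contribution: $5,927.77 × 0.04 = $237.11
Dependent care FSA: $41.58
Pre-tax total = $237.11 + $41.58 = $278.69
Taxable wages = $5,927.77 − $278.69 = $5,649.08
Federal tax withheld: $5,649.08 × 0.15 = $847.36
State tax withheld: $5,649.08 × 0.025 = $141.23
Local income tax: $5,649.08 × 0.03 = $169.47
State unemployment insurance (employee share): annual cap $160,852.72 already reached (YTD $162,009.40), so $0.00
PFL insurance: $5,927.77 × 0.01 = $59.28
Medicare tax: $5,927.77 × 0.015 = $88.92
Wage garnishment: $5,927.77 × 0.06 = $355.67
Total deductions = $237.11 + $41.58 + $847.36 + $141.23 + $169.47 + $0.00 + $59.28 + $88.92 + $355.67 = $1,940.62
Net pay = $5,927.77 − $1,940.62 = $3,987.15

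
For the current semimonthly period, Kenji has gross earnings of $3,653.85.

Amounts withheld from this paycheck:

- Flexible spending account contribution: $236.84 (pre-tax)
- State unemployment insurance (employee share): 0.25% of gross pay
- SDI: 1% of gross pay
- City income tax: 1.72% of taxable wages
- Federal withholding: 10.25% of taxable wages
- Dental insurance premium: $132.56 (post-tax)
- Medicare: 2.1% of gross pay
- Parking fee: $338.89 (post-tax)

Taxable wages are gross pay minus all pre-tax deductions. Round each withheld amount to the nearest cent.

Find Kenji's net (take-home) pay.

$2,414.15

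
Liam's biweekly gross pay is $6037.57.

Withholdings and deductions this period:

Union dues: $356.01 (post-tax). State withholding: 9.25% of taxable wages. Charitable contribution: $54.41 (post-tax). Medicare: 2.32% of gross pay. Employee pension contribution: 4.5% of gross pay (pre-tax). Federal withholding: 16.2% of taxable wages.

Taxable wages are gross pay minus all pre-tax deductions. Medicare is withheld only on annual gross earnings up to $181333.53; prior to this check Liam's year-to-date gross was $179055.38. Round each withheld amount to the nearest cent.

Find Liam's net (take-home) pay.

Employee pension contribution: $6037.57 × 0.045 = $271.69
Taxable wages = $6037.57 − $271.69 = $5765.88
State withholding: $5765.88 × 0.0925 = $533.34
Federal withholding: $5765.88 × 0.162 = $934.07
Medicare: only $181333.53 − $179055.38 = $2278.15 of this check is subject → $2278.15 × 0.0232 = $52.85
Union dues: $356.01
Charitable contribution: $54.41
Total deductions = $271.69 + $533.34 + $934.07 + $52.85 + $356.01 + $54.41 = $2202.37
Net pay = $6037.57 − $2202.37 = $3835.20

$3835.20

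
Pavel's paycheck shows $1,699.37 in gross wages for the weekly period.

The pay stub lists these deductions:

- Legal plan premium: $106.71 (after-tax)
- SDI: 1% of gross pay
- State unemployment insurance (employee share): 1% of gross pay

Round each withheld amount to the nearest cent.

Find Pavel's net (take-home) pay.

$1,558.68

State unemployment insurance (employee share): $1,699.37 × 0.01 = $16.99
SDI: $1,699.37 × 0.01 = $16.99
Legal plan premium: $106.71
Total deductions = $16.99 + $16.99 + $106.71 = $140.69
Net pay = $1,699.37 − $140.69 = $1,558.68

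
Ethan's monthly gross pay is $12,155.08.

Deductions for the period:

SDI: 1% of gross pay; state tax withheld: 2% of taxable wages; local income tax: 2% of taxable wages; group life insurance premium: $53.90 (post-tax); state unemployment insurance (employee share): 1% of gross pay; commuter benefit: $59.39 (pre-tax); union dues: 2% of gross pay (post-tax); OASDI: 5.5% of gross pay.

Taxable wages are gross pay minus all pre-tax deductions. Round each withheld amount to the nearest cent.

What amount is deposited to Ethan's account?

Commuter benefit: $59.39
Taxable wages = $12,155.08 − $59.39 = $12,095.69
Local income tax: $12,095.69 × 0.02 = $241.91
State tax withheld: $12,095.69 × 0.02 = $241.91
SDI: $12,155.08 × 0.01 = $121.55
State unemployment insurance (employee share): $12,155.08 × 0.01 = $121.55
OASDI: $12,155.08 × 0.055 = $668.53
Union dues: $12,155.08 × 0.02 = $243.10
Group life insurance premium: $53.90
Total deductions = $59.39 + $241.91 + $241.91 + $121.55 + $121.55 + $668.53 + $243.10 + $53.90 = $1,751.84
Net pay = $12,155.08 − $1,751.84 = $10,403.24

$10,403.24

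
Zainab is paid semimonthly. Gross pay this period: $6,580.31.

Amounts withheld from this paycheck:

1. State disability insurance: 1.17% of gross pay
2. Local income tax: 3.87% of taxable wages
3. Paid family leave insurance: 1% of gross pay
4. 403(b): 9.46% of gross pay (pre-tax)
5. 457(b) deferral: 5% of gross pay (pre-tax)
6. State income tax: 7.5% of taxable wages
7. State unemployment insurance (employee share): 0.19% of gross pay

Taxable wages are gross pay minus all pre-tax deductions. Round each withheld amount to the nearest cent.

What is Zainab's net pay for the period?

$4,833.51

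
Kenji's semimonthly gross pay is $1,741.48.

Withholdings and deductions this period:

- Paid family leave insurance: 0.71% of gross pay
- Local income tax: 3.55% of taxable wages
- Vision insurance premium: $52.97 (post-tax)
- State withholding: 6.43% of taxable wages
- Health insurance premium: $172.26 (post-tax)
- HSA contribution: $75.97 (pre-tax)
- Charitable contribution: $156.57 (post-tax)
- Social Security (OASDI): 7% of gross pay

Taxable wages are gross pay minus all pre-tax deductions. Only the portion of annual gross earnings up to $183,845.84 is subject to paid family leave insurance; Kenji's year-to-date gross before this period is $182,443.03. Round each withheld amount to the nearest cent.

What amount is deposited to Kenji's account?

$985.63

HSA contribution: $75.97
Taxable wages = $1,741.48 − $75.97 = $1,665.51
State withholding: $1,665.51 × 0.0643 = $107.09
Local income tax: $1,665.51 × 0.0355 = $59.13
Social Security (OASDI): $1,741.48 × 0.07 = $121.90
Paid family leave insurance: only $183,845.84 − $182,443.03 = $1,402.81 of this check is subject → $1,402.81 × 0.0071 = $9.96
Vision insurance premium: $52.97
Health insurance premium: $172.26
Charitable contribution: $156.57
Total deductions = $75.97 + $107.09 + $59.13 + $121.90 + $9.96 + $52.97 + $172.26 + $156.57 = $755.85
Net pay = $1,741.48 − $755.85 = $985.63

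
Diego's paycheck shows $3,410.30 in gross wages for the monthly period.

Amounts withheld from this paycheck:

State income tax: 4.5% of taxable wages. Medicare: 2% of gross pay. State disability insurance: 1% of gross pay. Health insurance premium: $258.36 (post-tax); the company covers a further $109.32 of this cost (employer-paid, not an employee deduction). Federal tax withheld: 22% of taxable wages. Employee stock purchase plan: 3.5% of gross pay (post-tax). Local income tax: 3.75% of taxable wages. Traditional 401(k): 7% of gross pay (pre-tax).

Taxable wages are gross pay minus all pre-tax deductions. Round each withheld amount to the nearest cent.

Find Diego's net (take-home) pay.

Traditional 401(k): $3,410.30 × 0.07 = $238.72
Taxable wages = $3,410.30 − $238.72 = $3,171.58
State income tax: $3,171.58 × 0.045 = $142.72
Local income tax: $3,171.58 × 0.0375 = $118.93
Federal tax withheld: $3,171.58 × 0.22 = $697.75
Medicare: $3,410.30 × 0.02 = $68.21
State disability insurance: $3,410.30 × 0.01 = $34.10
Health insurance premium: $258.36
Employee stock purchase plan: $3,410.30 × 0.035 = $119.36
(Employer's $109.32 toward health insurance premium is not withheld from the employee.)
Total deductions = $238.72 + $142.72 + $118.93 + $697.75 + $68.21 + $34.10 + $258.36 + $119.36 = $1,678.15
Net pay = $3,410.30 − $1,678.15 = $1,732.15

$1,732.15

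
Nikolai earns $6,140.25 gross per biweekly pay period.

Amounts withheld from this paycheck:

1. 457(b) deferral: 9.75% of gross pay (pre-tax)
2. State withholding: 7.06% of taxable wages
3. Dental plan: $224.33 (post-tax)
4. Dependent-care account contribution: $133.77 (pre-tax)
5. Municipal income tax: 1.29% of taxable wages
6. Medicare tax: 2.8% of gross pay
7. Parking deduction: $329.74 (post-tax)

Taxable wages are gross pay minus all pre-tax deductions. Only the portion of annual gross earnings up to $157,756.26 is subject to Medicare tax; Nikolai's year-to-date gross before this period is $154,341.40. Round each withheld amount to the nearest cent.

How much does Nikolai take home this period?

$4,306.57

457(b) deferral: $6,140.25 × 0.0975 = $598.67
Dependent-care account contribution: $133.77
Pre-tax total = $598.67 + $133.77 = $732.44
Taxable wages = $6,140.25 − $732.44 = $5,407.81
State withholding: $5,407.81 × 0.0706 = $381.79
Municipal income tax: $5,407.81 × 0.0129 = $69.76
Medicare tax: only $157,756.26 − $154,341.40 = $3,414.86 of this check is subject → $3,414.86 × 0.028 = $95.62
Dental plan: $224.33
Parking deduction: $329.74
Total deductions = $598.67 + $133.77 + $381.79 + $69.76 + $95.62 + $224.33 + $329.74 = $1,833.68
Net pay = $6,140.25 − $1,833.68 = $4,306.57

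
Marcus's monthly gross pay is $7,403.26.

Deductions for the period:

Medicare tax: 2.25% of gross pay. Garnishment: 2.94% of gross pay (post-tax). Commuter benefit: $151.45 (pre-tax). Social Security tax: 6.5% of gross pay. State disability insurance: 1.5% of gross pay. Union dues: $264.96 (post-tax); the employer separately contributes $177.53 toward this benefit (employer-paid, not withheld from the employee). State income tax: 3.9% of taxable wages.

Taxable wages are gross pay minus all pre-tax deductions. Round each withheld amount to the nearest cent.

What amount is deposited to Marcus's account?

Commuter benefit: $151.45
Taxable wages = $7,403.26 − $151.45 = $7,251.81
State income tax: $7,251.81 × 0.039 = $282.82
Social Security tax: $7,403.26 × 0.065 = $481.21
State disability insurance: $7,403.26 × 0.015 = $111.05
Medicare tax: $7,403.26 × 0.0225 = $166.57
Garnishment: $7,403.26 × 0.0294 = $217.66
Union dues: $264.96
(Employer's $177.53 toward union dues is not withheld from the employee.)
Total deductions = $151.45 + $282.82 + $481.21 + $111.05 + $166.57 + $217.66 + $264.96 = $1,675.72
Net pay = $7,403.26 − $1,675.72 = $5,727.54

$5,727.54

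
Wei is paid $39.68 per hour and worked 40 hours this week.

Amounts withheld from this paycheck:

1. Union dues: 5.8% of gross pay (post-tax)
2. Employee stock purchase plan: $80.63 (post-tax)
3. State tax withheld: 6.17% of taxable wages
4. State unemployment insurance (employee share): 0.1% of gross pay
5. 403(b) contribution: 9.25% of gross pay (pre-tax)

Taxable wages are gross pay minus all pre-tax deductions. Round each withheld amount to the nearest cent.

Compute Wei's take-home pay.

Gross pay: 40 × $39.68 = $1587.20
403(b) contribution: $1587.20 × 0.0925 = $146.82
Taxable wages = $1587.20 − $146.82 = $1440.38
State tax withheld: $1440.38 × 0.0617 = $88.87
State unemployment insurance (employee share): $1587.20 × 0.001 = $1.59
Employee stock purchase plan: $80.63
Union dues: $1587.20 × 0.058 = $92.06
Total deductions = $146.82 + $88.87 + $1.59 + $80.63 + $92.06 = $409.97
Net pay = $1587.20 − $409.97 = $1177.23

$1177.23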